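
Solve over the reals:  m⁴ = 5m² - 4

Let u = m². The equation becomes u² - 5u + 4 = 0.
Factor: (u - 1)(u - 4) = 0, so u = 1 or u = 4.
m² = 1 gives m = ±1.
m² = 4 gives m = ±2.

m = -2 or m = -1 or m = 1 or m = 2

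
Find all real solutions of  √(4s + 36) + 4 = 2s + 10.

Isolate the radical: √(4s + 36) = 2s + 6.
Square both sides: 4s + 36 = (2s + 6)².
Expand and rearrange: 4s² + 20s = 0.
Solving gives s = 0 or s = -5.
Check each candidate in the original equation:
  s = 0: √(36) = 6, while 2s + 6 = 6 — valid.
  s = -5: √(16) = 4, while 2s + 6 = -4 — extraneous.

s = 0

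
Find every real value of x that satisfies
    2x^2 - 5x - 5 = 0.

Discriminant: (-5)^2 - 4*2*(-5) = 65.
Quadratic formula: x = (5 +/- sqrt(65)) / 4.
So x = 5/4 + sqrt(65)/4 ~= 3.2656 or x = 5/4 - sqrt(65)/4 ~= -0.7656.

x = -0.7656 or x = 3.2656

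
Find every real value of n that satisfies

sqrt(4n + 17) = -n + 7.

Square both sides: 4n + 17 = (-n + 7)^2.
Expand and rearrange: n^2 - 18n + 32 = 0.
Solving gives n = 16 or n = 2.
Check each candidate in the original equation:
  n = 16: sqrt(81) = 9, while -n + 7 = -9 — extraneous.
  n = 2: sqrt(25) = 5, while -n + 7 = 5 — valid.

n = 2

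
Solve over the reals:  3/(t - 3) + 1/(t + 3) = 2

t = -2.6056 or t = 4.6056

Multiply both sides by (t - 3)(t + 3):
3(t + 3) + (t - 3) = 2(t - 3)(t + 3).
Expand and collect terms: 2t^2 - 4t - 24 = 0.
By the quadratic formula, t = (4 +/- sqrt(208)) / 4, so t ~= 4.6056 or t ~= -2.6056.
Neither value makes a denominator zero (t != 3, t != -3), so both are valid.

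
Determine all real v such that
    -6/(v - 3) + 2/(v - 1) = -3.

v = 0.6391 or v = 4.6943

Multiply both sides by (v - 3)(v - 1):
-6(v - 1) + 2(v - 3) = -3(v - 3)(v - 1).
Expand and collect terms: -3v^2 + 16v - 9 = 0.
By the quadratic formula, v = (-16 +/- sqrt(148)) / -6, so v ~= 0.6391 or v ~= 4.6943.
Neither value makes a denominator zero (v != 3, v != 1), so both are valid.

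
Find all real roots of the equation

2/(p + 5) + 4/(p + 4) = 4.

Multiply both sides by (p + 5)(p + 4):
2(p + 4) + 4(p + 5) = 4(p + 5)(p + 4).
Expand and collect terms: 4p^2 + 30p + 52 = 0.
By the quadratic formula, p = (-30 +/- sqrt(68)) / 8, so p ~= -2.7192 or p ~= -4.7808.
Neither value makes a denominator zero (p != -5, p != -4), so both are valid.

p = -4.7808 or p = -2.7192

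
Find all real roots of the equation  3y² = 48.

Bring every term to one side: 3y² - 48 = 0.
Factor: 3(y - 4)(y + 4) = 0.
So y = 4 or y = -4.

y = -4 or y = 4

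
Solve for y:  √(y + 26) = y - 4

y = 10

Square both sides: y + 26 = (y - 4)².
Expand and rearrange: y² - 9y - 10 = 0.
Solving gives y = 10 or y = -1.
Check each candidate in the original equation:
  y = 10: √(36) = 6, while y - 4 = 6 — valid.
  y = -1: √(25) = 5, while y - 4 = -5 — extraneous.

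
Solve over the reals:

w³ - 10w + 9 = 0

Possible rational roots are divisors of 9. Testing w = 1 gives 0, so (w - 1) is a factor.
Divide: w³ - 10w + 9 = (w - 1)(w² + w - 9).
Apply the quadratic formula to w² + w - 9 = 0: w = (-1 ± √37)/2, i.e. w ≈ 2.5414 or w ≈ -3.5414.

w = -3.5414 or w = 1 or w = 2.5414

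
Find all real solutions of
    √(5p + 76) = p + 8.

Square both sides: 5p + 76 = (p + 8)².
Expand and rearrange: p² + 11p - 12 = 0.
Solving gives p = 1 or p = -12.
Check each candidate in the original equation:
  p = 1: √(81) = 9, while p + 8 = 9 — valid.
  p = -12: √(16) = 4, while p + 8 = -4 — extraneous.

p = 1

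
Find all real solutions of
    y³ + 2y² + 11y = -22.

Rearrange: y³ + 2y² + 11y + 22 = 0.
Possible rational roots are divisors of 22. Testing y = -2 gives 0, so (y + 2) is a factor.
Divide: y³ + 2y² + 11y + 22 = (y + 2)(y² + 11).
The quadratic y² + 11 has discriminant -44 < 0, so no further real roots.

y = -2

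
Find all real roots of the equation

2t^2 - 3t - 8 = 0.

Discriminant: (-3)^2 - 4*2*(-8) = 73.
Quadratic formula: t = (3 +/- sqrt(73)) / 4.
So t = 3/4 + sqrt(73)/4 ~= 2.886 or t = 3/4 - sqrt(73)/4 ~= -1.386.

t = -1.386 or t = 2.886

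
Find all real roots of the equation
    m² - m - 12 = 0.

m = -3 or m = 4

Factor: (m - 4)(m + 3) = 0.
So m = 4 or m = -3.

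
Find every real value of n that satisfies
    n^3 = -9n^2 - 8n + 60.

n = -6 or n = -5 or n = 2

Rearrange: n^3 + 9n^2 + 8n - 60 = 0.
Possible rational roots are divisors of -60. Testing n = -5 gives 0, so (n + 5) is a factor.
Divide: n^3 + 9n^2 + 8n - 60 = (n + 5)(n^2 + 4n - 12).
Factor the quadratic: n = 2 or n = -6.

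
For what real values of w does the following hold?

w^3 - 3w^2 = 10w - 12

Rearrange: w^3 - 3w^2 - 10w + 12 = 0.
Possible rational roots are divisors of 12. Testing w = 1 gives 0, so (w - 1) is a factor.
Divide: w^3 - 3w^2 - 10w + 12 = (w - 1)(w^2 - 2w - 12).
Apply the quadratic formula to w^2 - 2w - 12 = 0: w = (2 +/- sqrt(52))/2, i.e. w ~= 4.6056 or w ~= -2.6056.

w = -2.6056 or w = 1 or w = 4.6056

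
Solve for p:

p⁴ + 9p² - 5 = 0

p = -0.7245 or p = 0.7245

Let u = p². The equation becomes u² + 9u - 5 = 0.
By the quadratic formula, u = -9/2 + √(101)/2 or u = -√(101)/2 - 9/2.
p² = -9/2 + √(101)/2 gives p = ±√(-9/2 + √(101)/2) ≈ ±0.7245.
p² = -√(101)/2 - 9/2 < 0 has no real solution.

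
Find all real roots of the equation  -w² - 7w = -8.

Bring every term to one side: -w² - 7w + 8 = 0.
Factor: -1(w - 1)(w + 8) = 0.
So w = 1 or w = -8.

w = -8 or w = 1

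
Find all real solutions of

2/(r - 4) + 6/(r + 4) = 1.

r = 0 or r = 8

Multiply both sides by (r - 4)(r + 4):
2(r + 4) + 6(r - 4) = (r - 4)(r + 4).
Expand and collect terms: r^2 - 8r = 0.
Factor or apply the quadratic formula: r = 8 or r = 0.
Neither value makes a denominator zero (r != 4, r != -4), so both are valid.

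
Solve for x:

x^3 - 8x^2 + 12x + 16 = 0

Possible rational roots are divisors of 16. Testing x = 4 gives 0, so (x - 4) is a factor.
Divide: x^3 - 8x^2 + 12x + 16 = (x - 4)(x^2 - 4x - 4).
Apply the quadratic formula to x^2 - 4x - 4 = 0: x = (4 +/- sqrt(32))/2, i.e. x ~= 4.8284 or x ~= -0.8284.

x = -0.8284 or x = 4 or x = 4.8284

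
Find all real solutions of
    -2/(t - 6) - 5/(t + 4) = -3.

Multiply both sides by (t - 6)(t + 4):
-2(t + 4) - 5(t - 6) = -3(t - 6)(t + 4).
Expand and collect terms: -3t² + 13t + 50 = 0.
By the quadratic formula, t = (-13 ± √769) / -6, so t ≈ -2.4551 or t ≈ 6.7885.
Neither value makes a denominator zero (t ≠ 6, t ≠ -4), so both are valid.

t = -2.4551 or t = 6.7885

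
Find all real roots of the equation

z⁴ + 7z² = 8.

z = -1 or z = 1

Let u = z². The equation becomes u² + 7u - 8 = 0.
Factor: (u + 8)(u - 1) = 0, so u = -8 or u = 1.
z² = -8 < 0 has no real solution.
z² = 1 gives z = ±1.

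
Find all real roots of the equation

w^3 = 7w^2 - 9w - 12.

Rearrange: w^3 - 7w^2 + 9w + 12 = 0.
Possible rational roots are divisors of 12. Testing w = 4 gives 0, so (w - 4) is a factor.
Divide: w^3 - 7w^2 + 9w + 12 = (w - 4)(w^2 - 3w - 3).
Apply the quadratic formula to w^2 - 3w - 3 = 0: w = (3 +/- sqrt(21))/2, i.e. w ~= 3.7913 or w ~= -0.7913.

w = -0.7913 or w = 3.7913 or w = 4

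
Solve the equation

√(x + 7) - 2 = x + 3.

x = -3

Isolate the radical: √(x + 7) = x + 5.
Square both sides: x + 7 = (x + 5)².
Expand and rearrange: x² + 9x + 18 = 0.
Solving gives x = -3 or x = -6.
Check each candidate in the original equation:
  x = -3: √(4) = 2, while x + 5 = 2 — valid.
  x = -6: √(1) = 1, while x + 5 = -1 — extraneous.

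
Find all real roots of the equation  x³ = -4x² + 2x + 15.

x = -3 or x = -2.7913 or x = 1.7913

Rearrange: x³ + 4x² - 2x - 15 = 0.
Possible rational roots are divisors of -15. Testing x = -3 gives 0, so (x + 3) is a factor.
Divide: x³ + 4x² - 2x - 15 = (x + 3)(x² + x - 5).
Apply the quadratic formula to x² + x - 5 = 0: x = (-1 ± √21)/2, i.e. x ≈ 1.7913 or x ≈ -2.7913.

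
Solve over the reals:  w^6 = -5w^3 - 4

Let u = w^3. The equation becomes u^2 + 5u + 4 = 0.
Factor: (u + 1)(u + 4) = 0, so u = -1 or u = -4.
w^3 = -1 gives w = -1.
w^3 = -4 gives w = -(4)^(1/3) ~= -1.5874.

w = -1.5874 or w = -1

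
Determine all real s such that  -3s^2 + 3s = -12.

s = -1.5616 or s = 2.5616

Rearrange to standard form: -3s^2 + 3s + 12 = 0.
Discriminant: (3)^2 - 4*(-3)*12 = 153.
Quadratic formula: s = (-3 +/- sqrt(153)) / (-6).
So s = 1/2 - sqrt(17)/2 ~= -1.5616 or s = 1/2 + sqrt(17)/2 ~= 2.5616.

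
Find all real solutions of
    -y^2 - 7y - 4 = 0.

y = -6.3723 or y = -0.6277

Discriminant: (-7)^2 - 4*(-1)*(-4) = 33.
Quadratic formula: y = (7 +/- sqrt(33)) / (-2).
So y = -7/2 - sqrt(33)/2 ~= -6.3723 or y = -7/2 + sqrt(33)/2 ~= -0.6277.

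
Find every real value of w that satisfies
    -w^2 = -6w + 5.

w = 1 or w = 5

Bring every term to one side: -w^2 + 6w - 5 = 0.
Factor: -1(w - 5)(w - 1) = 0.
So w = 5 or w = 1.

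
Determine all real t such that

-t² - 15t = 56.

t = -8 or t = -7

Bring every term to one side: -t² - 15t - 56 = 0.
Factor: -1(t + 7)(t + 8) = 0.
So t = -7 or t = -8.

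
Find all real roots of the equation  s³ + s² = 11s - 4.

Rearrange: s³ + s² - 11s + 4 = 0.
Possible rational roots are divisors of 4. Testing s = -4 gives 0, so (s + 4) is a factor.
Divide: s³ + s² - 11s + 4 = (s + 4)(s² - 3s + 1).
Apply the quadratic formula to s² - 3s + 1 = 0: s = (3 ± √5)/2, i.e. s ≈ 2.618 or s ≈ 0.382.

s = -4 or s = 0.382 or s = 2.618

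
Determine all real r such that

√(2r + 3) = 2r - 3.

r = 3

Square both sides: 2r + 3 = (2r - 3)².
Expand and rearrange: 4r² - 14r + 6 = 0.
Solving gives r = 3 or r = 0.5.
Check each candidate in the original equation:
  r = 3: √(9) = 3, while 2r - 3 = 3 — valid.
  r = 0.5: √(4) = 2, while 2r - 3 = -2 — extraneous.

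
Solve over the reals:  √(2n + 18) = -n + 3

n = -1

Square both sides: 2n + 18 = (-n + 3)².
Expand and rearrange: n² - 8n - 9 = 0.
Solving gives n = 9 or n = -1.
Check each candidate in the original equation:
  n = 9: √(36) = 6, while -n + 3 = -6 — extraneous.
  n = -1: √(16) = 4, while -n + 3 = 4 — valid.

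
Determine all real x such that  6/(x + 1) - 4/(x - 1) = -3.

x = -2.4415 or x = 1.7749

Multiply both sides by (x + 1)(x - 1):
6(x - 1) - 4(x + 1) = -3(x + 1)(x - 1).
Expand and collect terms: -3x^2 - 2x + 13 = 0.
By the quadratic formula, x = (2 +/- sqrt(160)) / -6, so x ~= -2.4415 or x ~= 1.7749.
Neither value makes a denominator zero (x != -1, x != 1), so both are valid.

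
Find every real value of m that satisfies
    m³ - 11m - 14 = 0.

Possible rational roots are divisors of -14. Testing m = -2 gives 0, so (m + 2) is a factor.
Divide: m³ - 11m - 14 = (m + 2)(m² - 2m - 7).
Apply the quadratic formula to m² - 2m - 7 = 0: m = (2 ± √32)/2, i.e. m ≈ 3.8284 or m ≈ -1.8284.

m = -2 or m = -1.8284 or m = 3.8284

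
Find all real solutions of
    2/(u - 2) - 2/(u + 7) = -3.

Multiply both sides by (u - 2)(u + 7):
2(u + 7) - 2(u - 2) = -3(u - 2)(u + 7).
Expand and collect terms: -3u^2 - 15u + 24 = 0.
By the quadratic formula, u = (15 +/- sqrt(513)) / -6, so u ~= -6.2749 or u ~= 1.2749.
Neither value makes a denominator zero (u != 2, u != -7), so both are valid.

u = -6.2749 or u = 1.2749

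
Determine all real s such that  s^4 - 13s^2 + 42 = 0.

s = -2.6458 or s = -2.4495 or s = 2.4495 or s = 2.6458

Let u = s^2. The equation becomes u^2 - 13u + 42 = 0.
Factor: (u - 7)(u - 6) = 0, so u = 7 or u = 6.
s^2 = 7 gives s = +/-sqrt(7) ~= +/-2.6458.
s^2 = 6 gives s = +/-sqrt(6) ~= +/-2.4495.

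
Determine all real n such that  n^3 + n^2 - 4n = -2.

n = -2.7321 or n = 0.7321 or n = 1

Rearrange: n^3 + n^2 - 4n + 2 = 0.
Possible rational roots are divisors of 2. Testing n = 1 gives 0, so (n - 1) is a factor.
Divide: n^3 + n^2 - 4n + 2 = (n - 1)(n^2 + 2n - 2).
Apply the quadratic formula to n^2 + 2n - 2 = 0: n = (-2 +/- sqrt(12))/2, i.e. n ~= 0.7321 or n ~= -2.7321.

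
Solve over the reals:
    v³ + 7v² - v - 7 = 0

Possible rational roots are divisors of -7. Testing v = -1 gives 0, so (v + 1) is a factor.
Divide: v³ + 7v² - v - 7 = (v + 1)(v² + 6v - 7).
Factor the quadratic: v = 1 or v = -7.

v = -7 or v = -1 or v = 1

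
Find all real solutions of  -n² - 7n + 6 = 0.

n = -7.772 or n = 0.772

Discriminant: (-7)² − 4·(-1)·6 = 73.
Quadratic formula: n = (7 ± √73) / (-2).
So n = -√(73)/2 - 7/2 ≈ -7.772 or n = -7/2 + √(73)/2 ≈ 0.772.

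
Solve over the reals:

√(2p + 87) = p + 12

p = -3

Square both sides: 2p + 87 = (p + 12)².
Expand and rearrange: p² + 22p + 57 = 0.
Solving gives p = -3 or p = -19.
Check each candidate in the original equation:
  p = -3: √(81) = 9, while p + 12 = 9 — valid.
  p = -19: √(49) = 7, while p + 12 = -7 — extraneous.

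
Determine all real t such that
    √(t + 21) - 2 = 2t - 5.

t = 4

Isolate the radical: √(t + 21) = 2t - 3.
Square both sides: t + 21 = (2t - 3)².
Expand and rearrange: 4t² - 13t - 12 = 0.
Solving gives t = 4 or t = -0.75.
Check each candidate in the original equation:
  t = 4: √(25) = 5, while 2t - 3 = 5 — valid.
  t = -0.75: √(20.25) = 4.5, while 2t - 3 = -4.5 — extraneous.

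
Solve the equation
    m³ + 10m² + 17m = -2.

m = -7.873 or m = -2 or m = -0.127

Rearrange: m³ + 10m² + 17m + 2 = 0.
Possible rational roots are divisors of 2. Testing m = -2 gives 0, so (m + 2) is a factor.
Divide: m³ + 10m² + 17m + 2 = (m + 2)(m² + 8m + 1).
Apply the quadratic formula to m² + 8m + 1 = 0: m = (-8 ± √60)/2, i.e. m ≈ -0.127 or m ≈ -7.873.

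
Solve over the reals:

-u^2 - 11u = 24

u = -8 or u = -3

Bring every term to one side: -u^2 - 11u - 24 = 0.
Factor: -1(u + 8)(u + 3) = 0.
So u = -8 or u = -3.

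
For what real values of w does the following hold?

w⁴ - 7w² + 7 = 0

w = -2.4065 or w = -1.0994 or w = 1.0994 or w = 2.4065

Let u = w². The equation becomes u² - 7u + 7 = 0.
By the quadratic formula, u = √(21)/2 + 7/2 or u = 7/2 - √(21)/2.
w² = √(21)/2 + 7/2 gives w = ±√(√(21)/2 + 7/2) ≈ ±2.4065.
w² = 7/2 - √(21)/2 gives w = ±√(7/2 - √(21)/2) ≈ ±1.0994.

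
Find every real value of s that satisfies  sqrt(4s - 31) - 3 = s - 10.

Isolate the radical: sqrt(4s - 31) = s - 7.
Square both sides: 4s - 31 = (s - 7)^2.
Expand and rearrange: s^2 - 18s + 80 = 0.
Solving gives s = 10 or s = 8.
Check each candidate in the original equation:
  s = 10: sqrt(9) = 3, while s - 7 = 3 — valid.
  s = 8: sqrt(1) = 1, while s - 7 = 1 — valid.

s = 8 or s = 10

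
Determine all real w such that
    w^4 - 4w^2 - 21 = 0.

Let u = w^2. The equation becomes u^2 - 4u - 21 = 0.
Factor: (u + 3)(u - 7) = 0, so u = -3 or u = 7.
w^2 = -3 < 0 has no real solution.
w^2 = 7 gives w = +/-sqrt(7) ~= +/-2.6458.

w = -2.6458 or w = 2.6458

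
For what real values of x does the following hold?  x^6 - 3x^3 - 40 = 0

Let u = x^3. The equation becomes u^2 - 3u - 40 = 0.
Factor: (u + 5)(u - 8) = 0, so u = -5 or u = 8.
x^3 = -5 gives x = -(5)^(1/3) ~= -1.71.
x^3 = 8 gives x = 2.

x = -1.71 or x = 2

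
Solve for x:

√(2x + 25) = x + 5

x = 0

Square both sides: 2x + 25 = (x + 5)².
Expand and rearrange: x² + 8x = 0.
Solving gives x = 0 or x = -8.
Check each candidate in the original equation:
  x = 0: √(25) = 5, while x + 5 = 5 — valid.
  x = -8: √(9) = 3, while x + 5 = -3 — extraneous.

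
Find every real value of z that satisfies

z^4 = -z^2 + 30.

Let u = z^2. The equation becomes u^2 + u - 30 = 0.
Factor: (u + 6)(u - 5) = 0, so u = -6 or u = 5.
z^2 = -6 < 0 has no real solution.
z^2 = 5 gives z = +/-sqrt(5) ~= +/-2.2361.

z = -2.2361 or z = 2.2361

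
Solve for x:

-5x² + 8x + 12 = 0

Discriminant: (8)² − 4·(-5)·12 = 304.
Quadratic formula: x = (-8 ± √304) / (-10).
So x = 4/5 - 2·√(19)/5 ≈ -0.9436 or x = 4/5 + 2·√(19)/5 ≈ 2.5436.

x = -0.9436 or x = 2.5436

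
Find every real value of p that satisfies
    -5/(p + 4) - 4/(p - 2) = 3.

p = -6 or p = 1

Multiply both sides by (p + 4)(p - 2):
-5(p - 2) - 4(p + 4) = 3(p + 4)(p - 2).
Expand and collect terms: 3p² + 15p - 18 = 0.
Factor or apply the quadratic formula: p = 1 or p = -6.
Neither value makes a denominator zero (p ≠ -4, p ≠ 2), so both are valid.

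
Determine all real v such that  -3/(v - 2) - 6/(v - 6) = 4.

Multiply both sides by (v - 2)(v - 6):
-3(v - 6) - 6(v - 2) = 4(v - 2)(v - 6).
Expand and collect terms: 4v² - 23v + 18 = 0.
By the quadratic formula, v = (23 ± √241) / 8, so v ≈ 4.8155 or v ≈ 0.9345.
Neither value makes a denominator zero (v ≠ 2, v ≠ 6), so both are valid.

v = 0.9345 or v = 4.8155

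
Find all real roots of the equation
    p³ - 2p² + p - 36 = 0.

Possible rational roots are divisors of -36. Testing p = 4 gives 0, so (p - 4) is a factor.
Divide: p³ - 2p² + p - 36 = (p - 4)(p² + 2p + 9).
The quadratic p² + 2p + 9 has discriminant -32 < 0, so no further real roots.

p = 4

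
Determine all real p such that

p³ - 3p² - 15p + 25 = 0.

Possible rational roots are divisors of 25. Testing p = 5 gives 0, so (p - 5) is a factor.
Divide: p³ - 3p² - 15p + 25 = (p - 5)(p² + 2p - 5).
Apply the quadratic formula to p² + 2p - 5 = 0: p = (-2 ± √24)/2, i.e. p ≈ 1.4495 or p ≈ -3.4495.

p = -3.4495 or p = 1.4495 or p = 5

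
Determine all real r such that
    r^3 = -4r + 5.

r = 1

Rearrange: r^3 + 4r - 5 = 0.
Possible rational roots are divisors of -5. Testing r = 1 gives 0, so (r - 1) is a factor.
Divide: r^3 + 4r - 5 = (r - 1)(r^2 + r + 5).
The quadratic r^2 + r + 5 has discriminant -19 < 0, so no further real roots.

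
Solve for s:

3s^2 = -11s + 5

Rearrange to standard form: 3s^2 + 11s - 5 = 0.
Discriminant: (11)^2 - 4*3*(-5) = 181.
Quadratic formula: s = (-11 +/- sqrt(181)) / 6.
So s = -11/6 + sqrt(181)/6 ~= 0.4089 or s = -sqrt(181)/6 - 11/6 ~= -4.0756.

s = -4.0756 or s = 0.4089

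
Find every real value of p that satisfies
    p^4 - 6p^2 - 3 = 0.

Let u = p^2. The equation becomes u^2 - 6u - 3 = 0.
By the quadratic formula, u = 3 + 2*sqrt(3) or u = 3 - 2*sqrt(3).
p^2 = 3 + 2*sqrt(3) gives p = +/-sqrt(3 + 2*sqrt(3)) ~= +/-2.5425.
p^2 = 3 - 2*sqrt(3) < 0 has no real solution.

p = -2.5425 or p = 2.5425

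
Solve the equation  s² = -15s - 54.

Bring every term to one side: s² + 15s + 54 = 0.
Factor: (s + 6)(s + 9) = 0.
So s = -6 or s = -9.

s = -9 or s = -6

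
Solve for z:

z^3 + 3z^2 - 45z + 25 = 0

z = -8.5826 or z = 0.5826 or z = 5

Possible rational roots are divisors of 25. Testing z = 5 gives 0, so (z - 5) is a factor.
Divide: z^3 + 3z^2 - 45z + 25 = (z - 5)(z^2 + 8z - 5).
Apply the quadratic formula to z^2 + 8z - 5 = 0: z = (-8 +/- sqrt(84))/2, i.e. z ~= 0.5826 or z ~= -8.5826.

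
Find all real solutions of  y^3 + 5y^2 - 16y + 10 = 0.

Possible rational roots are divisors of 10. Testing y = 1 gives 0, so (y - 1) is a factor.
Divide: y^3 + 5y^2 - 16y + 10 = (y - 1)(y^2 + 6y - 10).
Apply the quadratic formula to y^2 + 6y - 10 = 0: y = (-6 +/- sqrt(76))/2, i.e. y ~= 1.3589 or y ~= -7.3589.

y = -7.3589 or y = 1 or y = 1.3589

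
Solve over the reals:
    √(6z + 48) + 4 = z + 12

Isolate the radical: √(6z + 48) = z + 8.
Square both sides: 6z + 48 = (z + 8)².
Expand and rearrange: z² + 10z + 16 = 0.
Solving gives z = -2 or z = -8.
Check each candidate in the original equation:
  z = -2: √(36) = 6, while z + 8 = 6 — valid.
  z = -8: √(0) = 0, while z + 8 = 0 — valid.

z = -8 or z = -2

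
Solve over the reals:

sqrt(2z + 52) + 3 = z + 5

z = 6

Isolate the radical: sqrt(2z + 52) = z + 2.
Square both sides: 2z + 52 = (z + 2)^2.
Expand and rearrange: z^2 + 2z - 48 = 0.
Solving gives z = 6 or z = -8.
Check each candidate in the original equation:
  z = 6: sqrt(64) = 8, while z + 2 = 8 — valid.
  z = -8: sqrt(36) = 6, while z + 2 = -6 — extraneous.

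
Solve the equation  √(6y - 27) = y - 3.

Square both sides: 6y - 27 = (y - 3)².
Expand and rearrange: y² - 12y + 36 = 0.
This gives the repeated root y = 6.
Check in the original equation:
  y = 6: √(9) = 3, while y - 3 = 3 — valid.

y = 6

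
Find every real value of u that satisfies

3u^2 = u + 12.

u = -1.8403 or u = 2.1736

Rearrange to standard form: 3u^2 - u - 12 = 0.
Discriminant: (-1)^2 - 4*3*(-12) = 145.
Quadratic formula: u = (1 +/- sqrt(145)) / 6.
So u = 1/6 + sqrt(145)/6 ~= 2.1736 or u = 1/6 - sqrt(145)/6 ~= -1.8403.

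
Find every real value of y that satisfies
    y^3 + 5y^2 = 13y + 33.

Rearrange: y^3 + 5y^2 - 13y - 33 = 0.
Possible rational roots are divisors of -33. Testing y = 3 gives 0, so (y - 3) is a factor.
Divide: y^3 + 5y^2 - 13y - 33 = (y - 3)(y^2 + 8y + 11).
Apply the quadratic formula to y^2 + 8y + 11 = 0: y = (-8 +/- sqrt(20))/2, i.e. y ~= -1.7639 or y ~= -6.2361.

y = -6.2361 or y = -1.7639 or y = 3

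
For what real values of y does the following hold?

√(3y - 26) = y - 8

y = 9 or y = 10

Square both sides: 3y - 26 = (y - 8)².
Expand and rearrange: y² - 19y + 90 = 0.
Solving gives y = 10 or y = 9.
Check each candidate in the original equation:
  y = 10: √(4) = 2, while y - 8 = 2 — valid.
  y = 9: √(1) = 1, while y - 8 = 1 — valid.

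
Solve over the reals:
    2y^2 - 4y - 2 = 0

y = -0.4142 or y = 2.4142

Discriminant: (-4)^2 - 4*2*(-2) = 32.
Quadratic formula: y = (4 +/- sqrt(32)) / 4.
So y = 1 + sqrt(2) ~= 2.4142 or y = 1 - sqrt(2) ~= -0.4142.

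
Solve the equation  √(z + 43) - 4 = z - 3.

z = 6

Isolate the radical: √(z + 43) = z + 1.
Square both sides: z + 43 = (z + 1)².
Expand and rearrange: z² + z - 42 = 0.
Solving gives z = 6 or z = -7.
Check each candidate in the original equation:
  z = 6: √(49) = 7, while z + 1 = 7 — valid.
  z = -7: √(36) = 6, while z + 1 = -6 — extraneous.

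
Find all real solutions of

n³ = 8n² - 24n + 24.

n = 2

Rearrange: n³ - 8n² + 24n - 24 = 0.
Possible rational roots are divisors of -24. Testing n = 2 gives 0, so (n - 2) is a factor.
Divide: n³ - 8n² + 24n - 24 = (n - 2)(n² - 6n + 12).
The quadratic n² - 6n + 12 has discriminant -12 < 0, so no further real roots.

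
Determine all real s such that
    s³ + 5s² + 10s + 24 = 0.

Possible rational roots are divisors of 24. Testing s = -4 gives 0, so (s + 4) is a factor.
Divide: s³ + 5s² + 10s + 24 = (s + 4)(s² + s + 6).
The quadratic s² + s + 6 has discriminant -23 < 0, so no further real roots.

s = -4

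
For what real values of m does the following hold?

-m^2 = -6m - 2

Rearrange to standard form: -m^2 + 6m + 2 = 0.
Discriminant: (6)^2 - 4*(-1)*2 = 44.
Quadratic formula: m = (-6 +/- sqrt(44)) / (-2).
So m = 3 - sqrt(11) ~= -0.3166 or m = 3 + sqrt(11) ~= 6.3166.

m = -0.3166 or m = 6.3166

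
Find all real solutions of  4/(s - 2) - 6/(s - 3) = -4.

s = 1.5 or s = 4

Multiply both sides by (s - 2)(s - 3):
4(s - 3) - 6(s - 2) = -4(s - 2)(s - 3).
Expand and collect terms: -4s² + 22s - 24 = 0.
Factor or apply the quadratic formula: s = 1.5 or s = 4.
Neither value makes a denominator zero (s ≠ 2, s ≠ 3), so both are valid.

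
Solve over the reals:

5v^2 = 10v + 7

Rearrange to standard form: 5v^2 - 10v - 7 = 0.
Discriminant: (-10)^2 - 4*5*(-7) = 240.
Quadratic formula: v = (10 +/- sqrt(240)) / 10.
So v = 1 + 2*sqrt(15)/5 ~= 2.5492 or v = 1 - 2*sqrt(15)/5 ~= -0.5492.

v = -0.5492 or v = 2.5492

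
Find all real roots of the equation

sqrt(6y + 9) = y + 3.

Square both sides: 6y + 9 = (y + 3)^2.
Expand and rearrange: y^2 = 0.
This gives the repeated root y = 0.
Check in the original equation:
  y = 0: sqrt(9) = 3, while y + 3 = 3 — valid.

y = 0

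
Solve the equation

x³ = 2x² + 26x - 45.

x = -5 or x = 1.6972 or x = 5.3028

Rearrange: x³ - 2x² - 26x + 45 = 0.
Possible rational roots are divisors of 45. Testing x = -5 gives 0, so (x + 5) is a factor.
Divide: x³ - 2x² - 26x + 45 = (x + 5)(x² - 7x + 9).
Apply the quadratic formula to x² - 7x + 9 = 0: x = (7 ± √13)/2, i.e. x ≈ 5.3028 or x ≈ 1.6972.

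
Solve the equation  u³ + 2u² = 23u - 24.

u = -6.2749 or u = 1.2749 or u = 3

Rearrange: u³ + 2u² - 23u + 24 = 0.
Possible rational roots are divisors of 24. Testing u = 3 gives 0, so (u - 3) is a factor.
Divide: u³ + 2u² - 23u + 24 = (u - 3)(u² + 5u - 8).
Apply the quadratic formula to u² + 5u - 8 = 0: u = (-5 ± √57)/2, i.e. u ≈ 1.2749 or u ≈ -6.2749.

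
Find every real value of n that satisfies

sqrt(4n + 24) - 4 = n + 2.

Isolate the radical: sqrt(4n + 24) = n + 6.
Square both sides: 4n + 24 = (n + 6)^2.
Expand and rearrange: n^2 + 8n + 12 = 0.
Solving gives n = -2 or n = -6.
Check each candidate in the original equation:
  n = -2: sqrt(16) = 4, while n + 6 = 4 — valid.
  n = -6: sqrt(0) = 0, while n + 6 = 0 — valid.

n = -6 or n = -2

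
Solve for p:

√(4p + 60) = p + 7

p = 1

Square both sides: 4p + 60 = (p + 7)².
Expand and rearrange: p² + 10p - 11 = 0.
Solving gives p = 1 or p = -11.
Check each candidate in the original equation:
  p = 1: √(64) = 8, while p + 7 = 8 — valid.
  p = -11: √(16) = 4, while p + 7 = -4 — extraneous.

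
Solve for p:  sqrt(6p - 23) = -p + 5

Square both sides: 6p - 23 = (-p + 5)^2.
Expand and rearrange: p^2 - 16p + 48 = 0.
Solving gives p = 12 or p = 4.
Check each candidate in the original equation:
  p = 12: sqrt(49) = 7, while -p + 5 = -7 — extraneous.
  p = 4: sqrt(1) = 1, while -p + 5 = 1 — valid.

p = 4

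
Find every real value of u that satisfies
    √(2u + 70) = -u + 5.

u = -3

Square both sides: 2u + 70 = (-u + 5)².
Expand and rearrange: u² - 12u - 45 = 0.
Solving gives u = 15 or u = -3.
Check each candidate in the original equation:
  u = 15: √(100) = 10, while -u + 5 = -10 — extraneous.
  u = -3: √(64) = 8, while -u + 5 = 8 — valid.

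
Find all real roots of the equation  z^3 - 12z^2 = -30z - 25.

Rearrange: z^3 - 12z^2 + 30z + 25 = 0.
Possible rational roots are divisors of 25. Testing z = 5 gives 0, so (z - 5) is a factor.
Divide: z^3 - 12z^2 + 30z + 25 = (z - 5)(z^2 - 7z - 5).
Apply the quadratic formula to z^2 - 7z - 5 = 0: z = (7 +/- sqrt(69))/2, i.e. z ~= 7.6533 or z ~= -0.6533.

z = -0.6533 or z = 5 or z = 7.6533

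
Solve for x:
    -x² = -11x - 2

x = -0.1789 or x = 11.1789

Rearrange to standard form: -x² + 11x + 2 = 0.
Discriminant: (11)² − 4·(-1)·2 = 129.
Quadratic formula: x = (-11 ± √129) / (-2).
So x = 11/2 - √(129)/2 ≈ -0.1789 or x = 11/2 + √(129)/2 ≈ 11.1789.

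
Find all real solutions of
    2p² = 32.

Bring every term to one side: 2p² - 32 = 0.
Factor: 2(p + 4)(p - 4) = 0.
So p = -4 or p = 4.

p = -4 or p = 4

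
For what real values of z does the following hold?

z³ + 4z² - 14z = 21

Rearrange: z³ + 4z² - 14z - 21 = 0.
Possible rational roots are divisors of -21. Testing z = 3 gives 0, so (z - 3) is a factor.
Divide: z³ + 4z² - 14z - 21 = (z - 3)(z² + 7z + 7).
Apply the quadratic formula to z² + 7z + 7 = 0: z = (-7 ± √21)/2, i.e. z ≈ -1.2087 or z ≈ -5.7913.

z = -5.7913 or z = -1.2087 or z = 3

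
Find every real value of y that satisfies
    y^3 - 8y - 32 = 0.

Possible rational roots are divisors of -32. Testing y = 4 gives 0, so (y - 4) is a factor.
Divide: y^3 - 8y - 32 = (y - 4)(y^2 + 4y + 8).
The quadratic y^2 + 4y + 8 has discriminant -16 < 0, so no further real roots.

y = 4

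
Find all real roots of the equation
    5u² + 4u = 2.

u = -1.1483 or u = 0.3483

Rearrange to standard form: 5u² + 4u - 2 = 0.
Discriminant: (4)² − 4·5·(-2) = 56.
Quadratic formula: u = (-4 ± √56) / 10.
So u = -2/5 + √(14)/5 ≈ 0.3483 or u = -√(14)/5 - 2/5 ≈ -1.1483.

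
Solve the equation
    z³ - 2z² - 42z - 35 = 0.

Possible rational roots are divisors of -35. Testing z = -5 gives 0, so (z + 5) is a factor.
Divide: z³ - 2z² - 42z - 35 = (z + 5)(z² - 7z - 7).
Apply the quadratic formula to z² - 7z - 7 = 0: z = (7 ± √77)/2, i.e. z ≈ 7.8875 or z ≈ -0.8875.

z = -5 or z = -0.8875 or z = 7.8875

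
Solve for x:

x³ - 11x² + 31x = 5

x = 0.1716 or x = 5 or x = 5.8284

Rearrange: x³ - 11x² + 31x - 5 = 0.
Possible rational roots are divisors of -5. Testing x = 5 gives 0, so (x - 5) is a factor.
Divide: x³ - 11x² + 31x - 5 = (x - 5)(x² - 6x + 1).
Apply the quadratic formula to x² - 6x + 1 = 0: x = (6 ± √32)/2, i.e. x ≈ 5.8284 or x ≈ 0.1716.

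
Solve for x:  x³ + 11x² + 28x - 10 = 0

Possible rational roots are divisors of -10. Testing x = -5 gives 0, so (x + 5) is a factor.
Divide: x³ + 11x² + 28x - 10 = (x + 5)(x² + 6x - 2).
Apply the quadratic formula to x² + 6x - 2 = 0: x = (-6 ± √44)/2, i.e. x ≈ 0.3166 or x ≈ -6.3166.

x = -6.3166 or x = -5 or x = 0.3166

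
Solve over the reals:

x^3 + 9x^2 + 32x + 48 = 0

Possible rational roots are divisors of 48. Testing x = -4 gives 0, so (x + 4) is a factor.
Divide: x^3 + 9x^2 + 32x + 48 = (x + 4)(x^2 + 5x + 12).
The quadratic x^2 + 5x + 12 has discriminant -23 < 0, so no further real roots.

x = -4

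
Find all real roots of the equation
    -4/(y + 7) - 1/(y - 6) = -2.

y = -5.0863 or y = 6.5863

Multiply both sides by (y + 7)(y - 6):
-4(y - 6) - (y + 7) = -2(y + 7)(y - 6).
Expand and collect terms: -2y^2 + 3y + 67 = 0.
By the quadratic formula, y = (-3 +/- sqrt(545)) / -4, so y ~= -5.0863 or y ~= 6.5863.
Neither value makes a denominator zero (y != -7, y != 6), so both are valid.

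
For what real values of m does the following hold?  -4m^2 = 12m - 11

m = -3.7361 or m = 0.7361

Rearrange to standard form: -4m^2 - 12m + 11 = 0.
Discriminant: (-12)^2 - 4*(-4)*11 = 320.
Quadratic formula: m = (12 +/- sqrt(320)) / (-8).
So m = -sqrt(5) - 3/2 ~= -3.7361 or m = -3/2 + sqrt(5) ~= 0.7361.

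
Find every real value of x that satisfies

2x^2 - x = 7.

x = -1.6375 or x = 2.1375

Rearrange to standard form: 2x^2 - x - 7 = 0.
Discriminant: (-1)^2 - 4*2*(-7) = 57.
Quadratic formula: x = (1 +/- sqrt(57)) / 4.
So x = 1/4 + sqrt(57)/4 ~= 2.1375 or x = 1/4 - sqrt(57)/4 ~= -1.6375.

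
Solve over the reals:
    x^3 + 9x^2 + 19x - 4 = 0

Possible rational roots are divisors of -4. Testing x = -4 gives 0, so (x + 4) is a factor.
Divide: x^3 + 9x^2 + 19x - 4 = (x + 4)(x^2 + 5x - 1).
Apply the quadratic formula to x^2 + 5x - 1 = 0: x = (-5 +/- sqrt(29))/2, i.e. x ~= 0.1926 or x ~= -5.1926.

x = -5.1926 or x = -4 or x = 0.1926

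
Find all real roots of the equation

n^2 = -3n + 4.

Bring every term to one side: n^2 + 3n - 4 = 0.
Factor: (n + 4)(n - 1) = 0.
So n = -4 or n = 1.

n = -4 or n = 1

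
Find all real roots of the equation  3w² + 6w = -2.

Rearrange to standard form: 3w² + 6w + 2 = 0.
Discriminant: (6)² − 4·3·2 = 12.
Quadratic formula: w = (-6 ± √12) / 6.
So w = -1 + √(3)/3 ≈ -0.4226 or w = -1 - √(3)/3 ≈ -1.5774.

w = -1.5774 or w = -0.4226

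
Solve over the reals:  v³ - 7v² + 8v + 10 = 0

v = -0.7321 or v = 2.7321 or v = 5

Possible rational roots are divisors of 10. Testing v = 5 gives 0, so (v - 5) is a factor.
Divide: v³ - 7v² + 8v + 10 = (v - 5)(v² - 2v - 2).
Apply the quadratic formula to v² - 2v - 2 = 0: v = (2 ± √12)/2, i.e. v ≈ 2.7321 or v ≈ -0.7321.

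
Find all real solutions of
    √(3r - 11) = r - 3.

r = 4 or r = 5

Square both sides: 3r - 11 = (r - 3)².
Expand and rearrange: r² - 9r + 20 = 0.
Solving gives r = 5 or r = 4.
Check each candidate in the original equation:
  r = 5: √(4) = 2, while r - 3 = 2 — valid.
  r = 4: √(1) = 1, while r - 3 = 1 — valid.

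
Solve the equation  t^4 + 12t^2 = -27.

Let u = t^2. The equation becomes u^2 + 12u + 27 = 0.
Factor: (u + 9)(u + 3) = 0, so u = -9 or u = -3.
t^2 = -9 < 0 has no real solution.
t^2 = -3 < 0 has no real solution.

No real solutions.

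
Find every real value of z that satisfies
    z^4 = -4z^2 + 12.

z = -1.4142 or z = 1.4142

Let u = z^2. The equation becomes u^2 + 4u - 12 = 0.
Factor: (u + 6)(u - 2) = 0, so u = -6 or u = 2.
z^2 = -6 < 0 has no real solution.
z^2 = 2 gives z = +/-sqrt(2) ~= +/-1.4142.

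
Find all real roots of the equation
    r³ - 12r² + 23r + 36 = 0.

Possible rational roots are divisors of 36. Testing r = 4 gives 0, so (r - 4) is a factor.
Divide: r³ - 12r² + 23r + 36 = (r - 4)(r² - 8r - 9).
Factor the quadratic: r = 9 or r = -1.

r = -1 or r = 4 or r = 9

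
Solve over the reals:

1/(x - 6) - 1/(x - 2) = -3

x = 2.367 or x = 5.633

Multiply both sides by (x - 6)(x - 2):
(x - 2) - (x - 6) = -3(x - 6)(x - 2).
Expand and collect terms: -3x² + 24x - 40 = 0.
By the quadratic formula, x = (-24 ± √96) / -6, so x ≈ 2.367 or x ≈ 5.633.
Neither value makes a denominator zero (x ≠ 6, x ≠ 2), so both are valid.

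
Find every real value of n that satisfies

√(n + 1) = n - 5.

Square both sides: n + 1 = (n - 5)².
Expand and rearrange: n² - 11n + 24 = 0.
Solving gives n = 8 or n = 3.
Check each candidate in the original equation:
  n = 8: √(9) = 3, while n - 5 = 3 — valid.
  n = 3: √(4) = 2, while n - 5 = -2 — extraneous.

n = 8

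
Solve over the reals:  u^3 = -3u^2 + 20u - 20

u = -6.5311 or u = 1.5311 or u = 2

Rearrange: u^3 + 3u^2 - 20u + 20 = 0.
Possible rational roots are divisors of 20. Testing u = 2 gives 0, so (u - 2) is a factor.
Divide: u^3 + 3u^2 - 20u + 20 = (u - 2)(u^2 + 5u - 10).
Apply the quadratic formula to u^2 + 5u - 10 = 0: u = (-5 +/- sqrt(65))/2, i.e. u ~= 1.5311 or u ~= -6.5311.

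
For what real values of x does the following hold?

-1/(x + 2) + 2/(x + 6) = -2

x = -6.9075 or x = -1.5925

Multiply both sides by (x + 2)(x + 6):
-(x + 6) + 2(x + 2) = -2(x + 2)(x + 6).
Expand and collect terms: -2x^2 - 17x - 22 = 0.
By the quadratic formula, x = (17 +/- sqrt(113)) / -4, so x ~= -6.9075 or x ~= -1.5925.
Neither value makes a denominator zero (x != -2, x != -6), so both are valid.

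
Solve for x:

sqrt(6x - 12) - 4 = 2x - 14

Isolate the radical: sqrt(6x - 12) = 2x - 10.
Square both sides: 6x - 12 = (2x - 10)^2.
Expand and rearrange: 4x^2 - 46x + 112 = 0.
Solving gives x = 8 or x = 3.5.
Check each candidate in the original equation:
  x = 8: sqrt(36) = 6, while 2x - 10 = 6 — valid.
  x = 3.5: sqrt(9) = 3, while 2x - 10 = -3 — extraneous.

x = 8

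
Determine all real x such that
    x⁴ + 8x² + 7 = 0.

No real solutions.

Let u = x². The equation becomes u² + 8u + 7 = 0.
Factor: (u + 7)(u + 1) = 0, so u = -7 or u = -1.
x² = -7 < 0 has no real solution.
x² = -1 < 0 has no real solution.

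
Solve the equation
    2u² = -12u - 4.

u = -5.6458 or u = -0.3542

Rearrange to standard form: 2u² + 12u + 4 = 0.
Discriminant: (12)² − 4·2·4 = 112.
Quadratic formula: u = (-12 ± √112) / 4.
So u = -3 + √(7) ≈ -0.3542 or u = -3 - √(7) ≈ -5.6458.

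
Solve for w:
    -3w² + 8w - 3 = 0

Discriminant: (8)² − 4·(-3)·(-3) = 28.
Quadratic formula: w = (-8 ± √28) / (-6).
So w = 4/3 - √(7)/3 ≈ 0.4514 or w = √(7)/3 + 4/3 ≈ 2.2153.

w = 0.4514 or w = 2.2153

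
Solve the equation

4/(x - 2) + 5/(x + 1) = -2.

Multiply both sides by (x - 2)(x + 1):
4(x + 1) + 5(x - 2) = -2(x - 2)(x + 1).
Expand and collect terms: -2x² - 7x + 10 = 0.
By the quadratic formula, x = (7 ± √129) / -4, so x ≈ -4.5895 or x ≈ 1.0895.
Neither value makes a denominator zero (x ≠ 2, x ≠ -1), so both are valid.

x = -4.5895 or x = 1.0895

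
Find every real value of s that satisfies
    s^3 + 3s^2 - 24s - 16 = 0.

s = -6.3723 or s = -0.6277 or s = 4

Possible rational roots are divisors of -16. Testing s = 4 gives 0, so (s - 4) is a factor.
Divide: s^3 + 3s^2 - 24s - 16 = (s - 4)(s^2 + 7s + 4).
Apply the quadratic formula to s^2 + 7s + 4 = 0: s = (-7 +/- sqrt(33))/2, i.e. s ~= -0.6277 or s ~= -6.3723.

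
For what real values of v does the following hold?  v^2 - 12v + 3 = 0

v = 0.2554 or v = 11.7446

Discriminant: (-12)^2 - 4*1*3 = 132.
Quadratic formula: v = (12 +/- sqrt(132)) / 2.
So v = sqrt(33) + 6 ~= 11.7446 or v = 6 - sqrt(33) ~= 0.2554.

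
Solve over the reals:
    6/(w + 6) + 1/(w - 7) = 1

Multiply both sides by (w + 6)(w - 7):
6(w - 7) + (w + 6) = (w + 6)(w - 7).
Expand and collect terms: w² - 8w - 6 = 0.
By the quadratic formula, w = (8 ± √88) / 2, so w ≈ 8.6904 or w ≈ -0.6904.
Neither value makes a denominator zero (w ≠ -6, w ≠ 7), so both are valid.

w = -0.6904 or w = 8.6904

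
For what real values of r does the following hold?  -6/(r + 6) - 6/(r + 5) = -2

Multiply both sides by (r + 6)(r + 5):
-6(r + 5) - 6(r + 6) = -2(r + 6)(r + 5).
Expand and collect terms: -2r^2 - 10r + 6 = 0.
By the quadratic formula, r = (10 +/- sqrt(148)) / -4, so r ~= -5.5414 or r ~= 0.5414.
Neither value makes a denominator zero (r != -6, r != -5), so both are valid.

r = -5.5414 or r = 0.5414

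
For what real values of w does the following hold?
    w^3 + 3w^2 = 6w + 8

w = -4 or w = -1 or w = 2

Rearrange: w^3 + 3w^2 - 6w - 8 = 0.
Possible rational roots are divisors of -8. Testing w = -1 gives 0, so (w + 1) is a factor.
Divide: w^3 + 3w^2 - 6w - 8 = (w + 1)(w^2 + 2w - 8).
Factor the quadratic: w = 2 or w = -4.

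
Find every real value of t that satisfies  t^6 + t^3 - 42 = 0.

Let u = t^3. The equation becomes u^2 + u - 42 = 0.
Factor: (u + 7)(u - 6) = 0, so u = -7 or u = 6.
t^3 = -7 gives t = -(7)^(1/3) ~= -1.9129.
t^3 = 6 gives t = (6)^(1/3) ~= 1.8171.

t = -1.9129 or t = 1.8171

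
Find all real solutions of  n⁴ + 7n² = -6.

Let u = n². The equation becomes u² + 7u + 6 = 0.
Factor: (u + 1)(u + 6) = 0, so u = -1 or u = -6.
n² = -1 < 0 has no real solution.
n² = -6 < 0 has no real solution.

No real solutions.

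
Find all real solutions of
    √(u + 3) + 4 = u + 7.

Isolate the radical: √(u + 3) = u + 3.
Square both sides: u + 3 = (u + 3)².
Expand and rearrange: u² + 5u + 6 = 0.
Solving gives u = -2 or u = -3.
Check each candidate in the original equation:
  u = -2: √(1) = 1, while u + 3 = 1 — valid.
  u = -3: √(0) = 0, while u + 3 = 0 — valid.

u = -3 or u = -2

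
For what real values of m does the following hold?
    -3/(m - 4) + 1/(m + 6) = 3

m = -5.628 or m = 2.9614

Multiply both sides by (m - 4)(m + 6):
-3(m + 6) + (m - 4) = 3(m - 4)(m + 6).
Expand and collect terms: 3m^2 + 8m - 50 = 0.
By the quadratic formula, m = (-8 +/- sqrt(664)) / 6, so m ~= 2.9614 or m ~= -5.628.
Neither value makes a denominator zero (m != 4, m != -6), so both are valid.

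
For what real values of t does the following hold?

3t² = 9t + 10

t = -0.8629 or t = 3.8629

Rearrange to standard form: 3t² - 9t - 10 = 0.
Discriminant: (-9)² − 4·3·(-10) = 201.
Quadratic formula: t = (9 ± √201) / 6.
So t = 3/2 + √(201)/6 ≈ 3.8629 or t = 3/2 - √(201)/6 ≈ -0.8629.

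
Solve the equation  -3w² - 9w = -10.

w = -3.8629 or w = 0.8629

Rearrange to standard form: -3w² - 9w + 10 = 0.
Discriminant: (-9)² − 4·(-3)·10 = 201.
Quadratic formula: w = (9 ± √201) / (-6).
So w = -√(201)/6 - 3/2 ≈ -3.8629 or w = -3/2 + √(201)/6 ≈ 0.8629.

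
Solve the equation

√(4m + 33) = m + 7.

Square both sides: 4m + 33 = (m + 7)².
Expand and rearrange: m² + 10m + 16 = 0.
Solving gives m = -2 or m = -8.
Check each candidate in the original equation:
  m = -2: √(25) = 5, while m + 7 = 5 — valid.
  m = -8: √(1) = 1, while m + 7 = -1 — extraneous.

m = -2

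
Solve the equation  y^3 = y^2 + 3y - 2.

y = -1.618 or y = 0.618 or y = 2

Rearrange: y^3 - y^2 - 3y + 2 = 0.
Possible rational roots are divisors of 2. Testing y = 2 gives 0, so (y - 2) is a factor.
Divide: y^3 - y^2 - 3y + 2 = (y - 2)(y^2 + y - 1).
Apply the quadratic formula to y^2 + y - 1 = 0: y = (-1 +/- sqrt(5))/2, i.e. y ~= 0.618 or y ~= -1.618.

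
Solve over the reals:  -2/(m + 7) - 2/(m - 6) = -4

Multiply both sides by (m + 7)(m - 6):
-2(m - 6) - 2(m + 7) = -4(m + 7)(m - 6).
Expand and collect terms: -4m² + 170 = 0.
By the quadratic formula, m = (0 ± √2720) / -8, so m ≈ -6.5192 or m ≈ 6.5192.
Neither value makes a denominator zero (m ≠ -7, m ≠ 6), so both are valid.

m = -6.5192 or m = 6.5192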